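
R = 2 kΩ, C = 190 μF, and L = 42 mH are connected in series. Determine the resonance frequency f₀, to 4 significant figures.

ω₀ = 1/√(LC) = 1/√(0.042 × 0.00019) = 354.0 rad/s
f₀ = ω₀/(2π) = 56.34 Hz

56.34 Hz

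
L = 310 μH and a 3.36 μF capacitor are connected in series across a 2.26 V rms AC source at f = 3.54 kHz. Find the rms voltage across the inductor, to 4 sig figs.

ω = 2πf = 22240 rad/s
X_L = ωL = 6.895 Ω
X_C = 1/(ωC) = 13.38 Ω
Net reactance X = X_L − X_C = -6.485 Ω
Z = − j6.485 Ω
|Z| = √(0² + 6.485²) = 6.485 Ω
I = V/|Z| = 348.5 mA
V_L = I·|Z_L| = 0.3485 × 6.895 = 2.403 V

2.403 V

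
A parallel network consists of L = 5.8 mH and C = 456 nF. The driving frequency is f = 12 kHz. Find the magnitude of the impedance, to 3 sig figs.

31.2 Ω

ω = 2πf = 75400 rad/s
X_L = ωL = 437 Ω
X_C = 1/(ωC) = 29.1 Ω
Parallel: admittances add. Y = 1/(jωL) + jωC
Y = (0 + j0.0321) S
|Y| = 0.0321 S → |Z| = 1/|Y| = 31.2 Ω, ∠Z = −∠Y = -90.0°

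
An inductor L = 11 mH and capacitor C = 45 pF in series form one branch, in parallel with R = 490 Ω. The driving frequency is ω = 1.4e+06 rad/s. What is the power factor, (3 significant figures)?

X_L = ωL = 15400 Ω
X_C = 1/(ωC) = 15900 Ω
Branch 1: Z₁ = R = 490 Ω
Branch 2 (series LC): Z₂ = j(X_L − X_C) = −j473 Ω
Parallel: Z = Z₁Z₂/(Z₁+Z₂), |Z| = 340 Ω, ∠Z = -46.0°
cos φ = cos(-46.0°) = 0.695

0.695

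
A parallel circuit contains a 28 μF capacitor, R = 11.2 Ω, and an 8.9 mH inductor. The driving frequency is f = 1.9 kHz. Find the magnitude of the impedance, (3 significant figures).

ω = 2πf = 11940 rad/s
X_L = ωL = 106 Ω
X_C = 1/(ωC) = 2.99 Ω
Parallel: admittances add. Y = 1/R + 1/(jωL) + jωC
Y = (0.0893 + j0.325) S
|Y| = 0.337 S → |Z| = 1/|Y| = 2.97 Ω, ∠Z = −∠Y = -74.6°

2.97 Ω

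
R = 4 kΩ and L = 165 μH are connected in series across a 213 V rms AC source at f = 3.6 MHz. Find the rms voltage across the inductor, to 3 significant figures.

ω = 2πf = 2.262e+07 rad/s
X_L = ωL = 3730 Ω
Z = 4000 + j3730 Ω
|Z| = √(4000² + 3730²) = 5470 Ω
I = V/|Z| = 38.9 mA
V_L = I·|Z_L| = 0.0389 × 3730 = 145 V

145 V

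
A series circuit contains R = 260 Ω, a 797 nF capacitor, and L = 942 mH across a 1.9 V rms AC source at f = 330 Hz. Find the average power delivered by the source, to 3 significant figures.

498 μW

ω = 2πf = 2073 rad/s
X_L = ωL = 1950 Ω
X_C = 1/(ωC) = 605 Ω
Net reactance X = X_L − X_C = 1350 Ω
Z = 260 + j1350 Ω
|Z| = √(260² + 1350²) = 1370 Ω
∠Z = arctan(1350/260) = 79.1°
I = V/|Z| = 1.38 mA
P = VI cos φ = 1.9 × 0.00138 × cos(79.1°) = 498 μW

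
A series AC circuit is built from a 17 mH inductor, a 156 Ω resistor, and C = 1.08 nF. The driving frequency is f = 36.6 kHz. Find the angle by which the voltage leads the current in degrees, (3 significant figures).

-36.9°

ω = 2πf = 230000 rad/s
X_L = ωL = 3910 Ω
X_C = 1/(ωC) = 4030 Ω
Net reactance X = X_L − X_C = -117 Ω
Z = 156 − j117 Ω
|Z| = √(156² + 117²) = 195 Ω
∠Z = arctan(-117/156) = -36.9°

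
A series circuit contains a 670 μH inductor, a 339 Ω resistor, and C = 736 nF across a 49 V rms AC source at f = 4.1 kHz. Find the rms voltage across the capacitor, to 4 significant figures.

7.582 V

ω = 2πf = 25760 rad/s
X_L = ωL = 17.26 Ω
X_C = 1/(ωC) = 52.74 Ω
Net reactance X = X_L − X_C = -35.48 Ω
Z = 339.0 − j35.48 Ω
|Z| = √(339.0² + 35.48²) = 340.9 Ω
I = V/|Z| = 143.8 mA
V_C = I·|Z_C| = 0.1438 × 52.74 = 7.582 V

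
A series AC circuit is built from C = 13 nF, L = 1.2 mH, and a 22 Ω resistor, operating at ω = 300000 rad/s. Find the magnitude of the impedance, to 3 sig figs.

X_L = ωL = 360 Ω
X_C = 1/(ωC) = 256 Ω
Net reactance X = X_L − X_C = 104 Ω
Z = 22.0 + j104 Ω
|Z| = √(22.0² + 104²) = 106 Ω

106 Ω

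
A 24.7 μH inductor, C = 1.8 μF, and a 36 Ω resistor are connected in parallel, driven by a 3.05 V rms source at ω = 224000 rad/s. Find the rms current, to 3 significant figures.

684 mA

X_L = ωL = 5.53 Ω
X_C = 1/(ωC) = 2.48 Ω
Parallel: admittances add. Y = 1/R + 1/(jωL) + jωC
Y = (0.0278 + j0.222) S
|Y| = 0.224 S → |Z| = 1/|Y| = 4.46 Ω, ∠Z = −∠Y = -82.9°
I = V/|Z| = 3.05/4.46 = 684 mA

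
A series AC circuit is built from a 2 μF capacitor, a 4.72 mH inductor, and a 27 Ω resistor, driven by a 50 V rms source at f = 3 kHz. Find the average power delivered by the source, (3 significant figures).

14.6 W

ω = 2πf = 18850 rad/s
X_L = ωL = 89.0 Ω
X_C = 1/(ωC) = 26.5 Ω
Net reactance X = X_L − X_C = 62.4 Ω
Z = 27.0 + j62.4 Ω
|Z| = √(27.0² + 62.4²) = 68.0 Ω
∠Z = arctan(62.4/27.0) = 66.6°
I = V/|Z| = 735 mA
P = VI cos φ = 50 × 0.735 × cos(66.6°) = 14.6 W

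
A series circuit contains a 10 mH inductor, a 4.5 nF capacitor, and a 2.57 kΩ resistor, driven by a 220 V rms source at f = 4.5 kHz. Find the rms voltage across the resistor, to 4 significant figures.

70.67 V

ω = 2πf = 28270 rad/s
X_L = ωL = 282.7 Ω
X_C = 1/(ωC) = 7860 Ω
Net reactance X = X_L − X_C = -7577 Ω
Z = 2570 − j7577 Ω
|Z| = √(2570² + 7577²) = 8001 Ω
I = V/|Z| = 27.50 mA
V_R = I·|Z_R| = 0.02750 × 2570 = 70.67 V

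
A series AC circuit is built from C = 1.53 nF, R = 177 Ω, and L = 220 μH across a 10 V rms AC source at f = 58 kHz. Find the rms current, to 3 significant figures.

5.81 mA

ω = 2πf = 364400 rad/s
X_L = ωL = 80.2 Ω
X_C = 1/(ωC) = 1790 Ω
Net reactance X = X_L − X_C = -1710 Ω
Z = 177 − j1710 Ω
|Z| = √(177² + 1710²) = 1720 Ω
I = V/|Z| = 10/1720 = 5.81 mA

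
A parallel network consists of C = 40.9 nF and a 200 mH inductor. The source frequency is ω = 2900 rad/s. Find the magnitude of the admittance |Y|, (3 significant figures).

1.61 mS

X_L = ωL = 580 Ω
X_C = 1/(ωC) = 8430 Ω
Parallel: admittances add. Y = 1/(jωL) + jωC
Y = (0 − j0.00161) S
|Y| = 0.00161 S → |Z| = 1/|Y| = 623 Ω, ∠Z = −∠Y = 90.0°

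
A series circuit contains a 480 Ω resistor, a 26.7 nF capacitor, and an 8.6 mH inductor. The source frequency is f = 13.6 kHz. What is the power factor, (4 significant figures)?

0.8507

ω = 2πf = 85450 rad/s
X_L = ωL = 734.9 Ω
X_C = 1/(ωC) = 438.3 Ω
Net reactance X = X_L − X_C = 296.6 Ω
Z = 480.0 + j296.6 Ω
|Z| = √(480.0² + 296.6²) = 564.2 Ω
∠Z = arctan(296.6/480.0) = 31.71°
cos φ = cos(31.71°) = 0.8507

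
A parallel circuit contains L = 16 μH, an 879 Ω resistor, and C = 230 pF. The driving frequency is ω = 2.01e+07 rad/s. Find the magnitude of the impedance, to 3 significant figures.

X_L = ωL = 322 Ω
X_C = 1/(ωC) = 216 Ω
Parallel: admittances add. Y = 1/R + 1/(jωL) + jωC
Y = (0.00114 + j0.00151) S
|Y| = 0.00189 S → |Z| = 1/|Y| = 528 Ω, ∠Z = −∠Y = -53.1°

528 Ω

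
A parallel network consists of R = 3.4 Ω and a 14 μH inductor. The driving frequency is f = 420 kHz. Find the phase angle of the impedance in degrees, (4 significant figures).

5.258°

ω = 2πf = 2.639e+06 rad/s
X_L = ωL = 36.95 Ω
Parallel: admittances add. Y = 1/R + 1/(jωL)
Y = (0.2941 − j0.02707) S
|Y| = 0.2954 S → |Z| = 1/|Y| = 3.386 Ω, ∠Z = −∠Y = 5.258°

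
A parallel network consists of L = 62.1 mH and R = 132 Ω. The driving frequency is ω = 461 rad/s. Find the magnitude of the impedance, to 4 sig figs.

27.98 Ω

X_L = ωL = 28.63 Ω
Parallel: admittances add. Y = 1/R + 1/(jωL)
Y = (0.007576 − j0.03493) S
|Y| = 0.03574 S → |Z| = 1/|Y| = 27.98 Ω, ∠Z = −∠Y = 77.76°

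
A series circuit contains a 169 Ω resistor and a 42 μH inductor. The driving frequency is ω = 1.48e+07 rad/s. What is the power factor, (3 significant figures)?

X_L = ωL = 622 Ω
Z = 169 + j622 Ω
|Z| = √(169² + 622²) = 644 Ω
∠Z = arctan(622/169) = 74.8°
cos φ = cos(74.8°) = 0.262

0.262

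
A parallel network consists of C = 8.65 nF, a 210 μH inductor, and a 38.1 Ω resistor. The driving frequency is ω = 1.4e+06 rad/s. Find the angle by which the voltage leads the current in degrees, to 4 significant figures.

X_L = ωL = 294.0 Ω
X_C = 1/(ωC) = 82.58 Ω
Parallel: admittances add. Y = 1/R + 1/(jωL) + jωC
Y = (0.02625 + j0.008709) S
|Y| = 0.02765 S → |Z| = 1/|Y| = 36.16 Ω, ∠Z = −∠Y = -18.36°

-18.36°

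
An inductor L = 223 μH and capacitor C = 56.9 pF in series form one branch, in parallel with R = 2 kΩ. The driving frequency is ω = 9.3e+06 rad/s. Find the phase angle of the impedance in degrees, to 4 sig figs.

84.74°

X_L = ωL = 2074 Ω
X_C = 1/(ωC) = 1890 Ω
Branch 1: Z₁ = R = 2000 Ω
Branch 2 (series LC): Z₂ = j(X_L − X_C) = j184.1 Ω
Parallel: Z = Z₁Z₂/(Z₁+Z₂), |Z| = 183.4 Ω, ∠Z = 84.74°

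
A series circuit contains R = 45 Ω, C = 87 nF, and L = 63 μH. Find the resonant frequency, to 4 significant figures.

67.98 kHz

ω₀ = 1/√(LC) = 1/√(6.3e-05 × 8.7e-08) = 427100 rad/s
f₀ = ω₀/(2π) = 67.98 kHz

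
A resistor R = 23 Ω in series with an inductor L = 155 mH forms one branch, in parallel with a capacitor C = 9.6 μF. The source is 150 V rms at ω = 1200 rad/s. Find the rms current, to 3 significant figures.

939 mA

X_L = ωL = 186 Ω
X_C = 1/(ωC) = 86.8 Ω
Branch 1 (R+jX_L): Z₁ = 23.0 + j186 Ω, |Z₁| = 187 Ω
Branch 2 (−jX_C): Z₂ = −j86.8 Ω
Parallel: Z = Z₁Z₂/(Z₁+Z₂), |Z| = 160 Ω, ∠Z = -84.0°
I = V/|Z| = 150/160 = 939 mA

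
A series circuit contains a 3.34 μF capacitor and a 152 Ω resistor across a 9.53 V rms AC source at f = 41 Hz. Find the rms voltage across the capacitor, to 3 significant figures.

ω = 2πf = 257.6 rad/s
X_C = 1/(ωC) = 1160 Ω
Z = 152 − j1160 Ω
|Z| = √(152² + 1160²) = 1170 Ω
I = V/|Z| = 8.13 mA
V_C = I·|Z_C| = 0.00813 × 1160 = 9.45 V

9.45 V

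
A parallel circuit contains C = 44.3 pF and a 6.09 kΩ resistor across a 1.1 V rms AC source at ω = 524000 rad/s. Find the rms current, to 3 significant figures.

X_C = 1/(ωC) = 43100 Ω
Parallel: admittances add. Y = 1/R + jωC
Y = (0.000164 + j2.32e-05) S
|Y| = 0.000166 S → |Z| = 1/|Y| = 6030 Ω, ∠Z = −∠Y = -8.05°
I = V/|Z| = 1.1/6030 = 182 μA

182 μA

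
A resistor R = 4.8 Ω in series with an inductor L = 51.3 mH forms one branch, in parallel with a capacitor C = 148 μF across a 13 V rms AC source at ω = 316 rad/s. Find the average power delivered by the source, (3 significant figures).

2.84 W

X_L = ωL = 16.2 Ω
X_C = 1/(ωC) = 21.4 Ω
Branch 1 (R+jX_L): Z₁ = 4.80 + j16.2 Ω, |Z₁| = 16.9 Ω
Branch 2 (−jX_C): Z₂ = −j21.4 Ω
Parallel: Z = Z₁Z₂/(Z₁+Z₂), |Z| = 51.2 Ω, ∠Z = 30.6°
I = V/|Z| = 254 mA
P = VI cos φ = 13 × 0.254 × cos(30.6°) = 2.84 W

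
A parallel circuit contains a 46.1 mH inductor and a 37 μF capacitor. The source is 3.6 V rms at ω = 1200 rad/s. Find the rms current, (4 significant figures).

94.76 mA

X_L = ωL = 55.32 Ω
X_C = 1/(ωC) = 22.52 Ω
Parallel: admittances add. Y = 1/(jωL) + jωC
Y = (0 + j0.02632) S
|Y| = 0.02632 S → |Z| = 1/|Y| = 37.99 Ω, ∠Z = −∠Y = -90.00°
I = V/|Z| = 3.6/37.99 = 94.76 mA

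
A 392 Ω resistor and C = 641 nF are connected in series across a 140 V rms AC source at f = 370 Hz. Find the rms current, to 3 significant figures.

ω = 2πf = 2325 rad/s
X_C = 1/(ωC) = 671 Ω
Z = 392 − j671 Ω
|Z| = √(392² + 671²) = 777 Ω
I = V/|Z| = 140/777 = 180 mA

180 mA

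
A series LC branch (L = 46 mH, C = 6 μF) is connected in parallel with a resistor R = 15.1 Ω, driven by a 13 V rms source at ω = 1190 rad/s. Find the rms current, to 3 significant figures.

874 mA

X_L = ωL = 54.7 Ω
X_C = 1/(ωC) = 140 Ω
Branch 1: Z₁ = R = 15.1 Ω
Branch 2 (series LC): Z₂ = j(X_L − X_C) = −j85.3 Ω
Parallel: Z = Z₁Z₂/(Z₁+Z₂), |Z| = 14.9 Ω, ∠Z = -10.0°
I = V/|Z| = 13/14.9 = 874 mA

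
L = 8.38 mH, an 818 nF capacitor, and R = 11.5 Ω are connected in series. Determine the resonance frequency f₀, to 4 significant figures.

1.922 kHz

ω₀ = 1/√(LC) = 1/√(0.00838 × 8.18e-07) = 12080 rad/s
f₀ = ω₀/(2π) = 1.922 kHz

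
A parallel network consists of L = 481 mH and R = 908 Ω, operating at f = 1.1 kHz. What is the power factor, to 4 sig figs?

ω = 2πf = 6912 rad/s
X_L = ωL = 3324 Ω
Parallel: admittances add. Y = 1/R + 1/(jωL)
Y = (0.001101 − j0.0003008) S
|Y| = 0.001142 S → |Z| = 1/|Y| = 875.9 Ω, ∠Z = −∠Y = 15.28°
cos φ = cos(15.28°) = 0.9647

0.9647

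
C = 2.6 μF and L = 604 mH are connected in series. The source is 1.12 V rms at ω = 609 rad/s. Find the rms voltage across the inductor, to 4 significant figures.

1.562 V

X_L = ωL = 367.8 Ω
X_C = 1/(ωC) = 631.6 Ω
Net reactance X = X_L − X_C = -263.7 Ω
Z = − j263.7 Ω
|Z| = √(0² + 263.7²) = 263.7 Ω
I = V/|Z| = 4.247 mA
V_L = I·|Z_L| = 0.004247 × 367.8 = 1.562 V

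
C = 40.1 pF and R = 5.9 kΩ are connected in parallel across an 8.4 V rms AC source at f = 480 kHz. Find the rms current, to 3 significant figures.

1.75 mA

ω = 2πf = 3.016e+06 rad/s
X_C = 1/(ωC) = 8270 Ω
Parallel: admittances add. Y = 1/R + jωC
Y = (0.000169 + j0.000121) S
|Y| = 0.000208 S → |Z| = 1/|Y| = 4800 Ω, ∠Z = −∠Y = -35.5°
I = V/|Z| = 8.4/4800 = 1.75 mA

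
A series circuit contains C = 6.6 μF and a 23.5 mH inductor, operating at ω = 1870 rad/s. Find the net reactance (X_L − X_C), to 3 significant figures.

X_L = ωL = 43.9 Ω
X_C = 1/(ωC) = 81.0 Ω
X = 43.9 − 81.0 = -37.1 Ω

-37.1 Ω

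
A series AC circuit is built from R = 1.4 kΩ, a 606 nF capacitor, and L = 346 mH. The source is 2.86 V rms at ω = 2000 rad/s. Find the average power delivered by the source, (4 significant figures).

5.790 mW

X_L = ωL = 692.0 Ω
X_C = 1/(ωC) = 825.1 Ω
Net reactance X = X_L − X_C = -133.1 Ω
Z = 1400 − j133.1 Ω
|Z| = √(1400² + 133.1²) = 1406 Ω
∠Z = arctan(-133.1/1400) = -5.430°
I = V/|Z| = 2.034 mA
P = VI cos φ = 2.86 × 0.002034 × cos(-5.430°) = 5.790 mW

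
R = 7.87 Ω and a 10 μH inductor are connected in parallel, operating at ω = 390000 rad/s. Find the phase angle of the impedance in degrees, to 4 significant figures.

X_L = ωL = 3.900 Ω
Parallel: admittances add. Y = 1/R + 1/(jωL)
Y = (0.1271 − j0.2564) S
|Y| = 0.2862 S → |Z| = 1/|Y| = 3.494 Ω, ∠Z = −∠Y = 63.64°

63.64°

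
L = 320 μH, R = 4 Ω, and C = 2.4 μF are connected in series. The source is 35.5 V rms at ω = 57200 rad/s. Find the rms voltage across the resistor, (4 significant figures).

X_L = ωL = 18.30 Ω
X_C = 1/(ωC) = 7.284 Ω
Net reactance X = X_L − X_C = 11.02 Ω
Z = 4.000 + j11.02 Ω
|Z| = √(4.000² + 11.02²) = 11.72 Ω
I = V/|Z| = 3.028 A
V_R = I·|Z_R| = 3.028 × 4.000 = 12.11 V

12.11 V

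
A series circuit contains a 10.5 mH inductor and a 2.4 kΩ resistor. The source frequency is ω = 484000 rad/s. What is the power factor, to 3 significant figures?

X_L = ωL = 5080 Ω
Z = 2400 + j5080 Ω
|Z| = √(2400² + 5080²) = 5620 Ω
∠Z = arctan(5080/2400) = 64.7°
cos φ = cos(64.7°) = 0.427

0.427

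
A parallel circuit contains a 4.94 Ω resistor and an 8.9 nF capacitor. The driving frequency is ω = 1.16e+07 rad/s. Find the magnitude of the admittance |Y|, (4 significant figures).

X_C = 1/(ωC) = 9.686 Ω
Parallel: admittances add. Y = 1/R + jωC
Y = (0.2024 + j0.1032) S
|Y| = 0.2272 S → |Z| = 1/|Y| = 4.401 Ω, ∠Z = −∠Y = -27.02°

227.2 mS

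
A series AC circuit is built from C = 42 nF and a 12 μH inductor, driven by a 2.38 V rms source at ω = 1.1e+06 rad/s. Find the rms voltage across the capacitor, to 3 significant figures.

6.10 V

X_L = ωL = 13.2 Ω
X_C = 1/(ωC) = 21.6 Ω
Net reactance X = X_L − X_C = -8.45 Ω
Z = − j8.45 Ω
|Z| = √(0² + 8.45²) = 8.45 Ω
I = V/|Z| = 282 mA
V_C = I·|Z_C| = 0.282 × 21.6 = 6.10 V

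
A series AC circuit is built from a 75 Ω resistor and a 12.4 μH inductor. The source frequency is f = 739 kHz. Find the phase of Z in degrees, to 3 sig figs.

37.5°

ω = 2πf = 4.643e+06 rad/s
X_L = ωL = 57.6 Ω
Z = 75.0 + j57.6 Ω
|Z| = √(75.0² + 57.6²) = 94.6 Ω
∠Z = arctan(57.6/75.0) = 37.5°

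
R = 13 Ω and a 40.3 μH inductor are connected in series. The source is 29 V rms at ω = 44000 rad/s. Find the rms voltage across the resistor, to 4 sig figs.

X_L = ωL = 1.773 Ω
Z = 13.00 + j1.773 Ω
|Z| = √(13.00² + 1.773²) = 13.12 Ω
I = V/|Z| = 2.210 A
V_R = I·|Z_R| = 2.210 × 13.00 = 28.73 V

28.73 V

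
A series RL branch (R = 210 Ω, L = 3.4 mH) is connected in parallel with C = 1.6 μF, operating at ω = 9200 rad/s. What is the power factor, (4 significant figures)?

0.3152

X_L = ωL = 31.28 Ω
X_C = 1/(ωC) = 67.93 Ω
Branch 1 (R+jX_L): Z₁ = 210.0 + j31.28 Ω, |Z₁| = 212.3 Ω
Branch 2 (−jX_C): Z₂ = −j67.93 Ω
Parallel: Z = Z₁Z₂/(Z₁+Z₂), |Z| = 67.66 Ω, ∠Z = -71.63°
cos φ = cos(-71.63°) = 0.3152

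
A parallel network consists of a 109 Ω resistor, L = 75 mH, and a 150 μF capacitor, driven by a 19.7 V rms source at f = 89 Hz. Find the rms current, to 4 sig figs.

ω = 2πf = 559.2 rad/s
X_L = ωL = 41.94 Ω
X_C = 1/(ωC) = 11.92 Ω
Parallel: admittances add. Y = 1/R + 1/(jωL) + jωC
Y = (0.009174 + j0.06004) S
|Y| = 0.06073 S → |Z| = 1/|Y| = 16.47 Ω, ∠Z = −∠Y = -81.31°
I = V/|Z| = 19.7/16.47 = 1.196 A

1.196 A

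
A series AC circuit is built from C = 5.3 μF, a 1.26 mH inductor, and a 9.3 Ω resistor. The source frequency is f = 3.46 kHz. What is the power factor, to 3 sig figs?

ω = 2πf = 21740 rad/s
X_L = ωL = 27.4 Ω
X_C = 1/(ωC) = 8.68 Ω
Net reactance X = X_L − X_C = 18.7 Ω
Z = 9.30 + j18.7 Ω
|Z| = √(9.30² + 18.7²) = 20.9 Ω
∠Z = arctan(18.7/9.30) = 63.6°
cos φ = cos(63.6°) = 0.445

0.445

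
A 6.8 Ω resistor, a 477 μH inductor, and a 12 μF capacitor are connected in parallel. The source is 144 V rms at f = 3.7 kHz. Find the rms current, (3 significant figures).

34.5 A

ω = 2πf = 23250 rad/s
X_L = ωL = 11.1 Ω
X_C = 1/(ωC) = 3.58 Ω
Parallel: admittances add. Y = 1/R + 1/(jωL) + jωC
Y = (0.147 + j0.189) S
|Y| = 0.239 S → |Z| = 1/|Y| = 4.18 Ω, ∠Z = −∠Y = -52.1°
I = V/|Z| = 144/4.18 = 34.5 A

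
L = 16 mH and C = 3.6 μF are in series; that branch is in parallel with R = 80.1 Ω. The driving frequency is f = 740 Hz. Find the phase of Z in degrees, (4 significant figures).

79.64°

ω = 2πf = 4650 rad/s
X_L = ωL = 74.39 Ω
X_C = 1/(ωC) = 59.74 Ω
Branch 1: Z₁ = R = 80.10 Ω
Branch 2 (series LC): Z₂ = j(X_L − X_C) = j14.65 Ω
Parallel: Z = Z₁Z₂/(Z₁+Z₂), |Z| = 14.41 Ω, ∠Z = 79.64°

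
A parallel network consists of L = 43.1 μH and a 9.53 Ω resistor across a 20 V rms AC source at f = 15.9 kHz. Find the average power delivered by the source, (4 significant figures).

ω = 2πf = 99900 rad/s
X_L = ωL = 4.306 Ω
Parallel: admittances add. Y = 1/R + 1/(jωL)
Y = (0.1049 − j0.2322) S
|Y| = 0.2548 S → |Z| = 1/|Y| = 3.924 Ω, ∠Z = −∠Y = 65.69°
I = V/|Z| = 5.097 A
P = VI cos φ = 20 × 5.097 × cos(65.69°) = 41.97 W

41.97 W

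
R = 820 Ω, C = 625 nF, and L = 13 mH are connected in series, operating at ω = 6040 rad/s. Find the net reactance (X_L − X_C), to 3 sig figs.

X_L = ωL = 78.5 Ω
X_C = 1/(ωC) = 265 Ω
X = 78.5 − 265 = -186 Ω

-186 Ω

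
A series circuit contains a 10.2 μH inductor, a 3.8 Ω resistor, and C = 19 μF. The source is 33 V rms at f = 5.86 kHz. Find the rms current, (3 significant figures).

ω = 2πf = 36820 rad/s
X_L = ωL = 0.376 Ω
X_C = 1/(ωC) = 1.43 Ω
Net reactance X = X_L − X_C = -1.05 Ω
Z = 3.80 − j1.05 Ω
|Z| = √(3.80² + 1.05²) = 3.94 Ω
I = V/|Z| = 33/3.94 = 8.37 A

8.37 A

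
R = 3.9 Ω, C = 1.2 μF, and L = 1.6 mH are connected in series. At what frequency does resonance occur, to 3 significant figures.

ω₀ = 1/√(LC) = 1/√(0.0016 × 1.2e-06) = 22820 rad/s
f₀ = ω₀/(2π) = 3.63 kHz

3.63 kHz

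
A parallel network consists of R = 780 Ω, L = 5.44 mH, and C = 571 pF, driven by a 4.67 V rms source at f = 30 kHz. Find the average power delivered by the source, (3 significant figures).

ω = 2πf = 188500 rad/s
X_L = ωL = 1030 Ω
X_C = 1/(ωC) = 9290 Ω
Parallel: admittances add. Y = 1/R + 1/(jωL) + jωC
Y = (0.00128 − j0.000868) S
|Y| = 0.00155 S → |Z| = 1/|Y| = 646 Ω, ∠Z = −∠Y = 34.1°
I = V/|Z| = 7.23 mA
P = VI cos φ = 4.67 × 0.00723 × cos(34.1°) = 28.0 mW

28.0 mW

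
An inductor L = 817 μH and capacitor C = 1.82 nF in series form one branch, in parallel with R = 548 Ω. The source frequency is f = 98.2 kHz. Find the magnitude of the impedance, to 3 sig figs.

ω = 2πf = 617000 rad/s
X_L = ωL = 504 Ω
X_C = 1/(ωC) = 891 Ω
Branch 1: Z₁ = R = 548 Ω
Branch 2 (series LC): Z₂ = j(X_L − X_C) = −j386 Ω
Parallel: Z = Z₁Z₂/(Z₁+Z₂), |Z| = 316 Ω, ∠Z = -54.8°

316 Ω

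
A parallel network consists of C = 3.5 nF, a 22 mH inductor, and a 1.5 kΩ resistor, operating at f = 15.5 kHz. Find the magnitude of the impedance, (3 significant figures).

ω = 2πf = 97390 rad/s
X_L = ωL = 2140 Ω
X_C = 1/(ωC) = 2930 Ω
Parallel: admittances add. Y = 1/R + 1/(jωL) + jωC
Y = (0.000667 − j0.000126) S
|Y| = 0.000678 S → |Z| = 1/|Y| = 1470 Ω, ∠Z = −∠Y = 10.7°

1470 Ω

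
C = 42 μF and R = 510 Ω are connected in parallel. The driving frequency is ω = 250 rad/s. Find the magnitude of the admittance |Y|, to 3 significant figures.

X_C = 1/(ωC) = 95.2 Ω
Parallel: admittances add. Y = 1/R + jωC
Y = (0.00196 + j0.0105) S
|Y| = 0.0107 S → |Z| = 1/|Y| = 93.6 Ω, ∠Z = −∠Y = -79.4°

10.7 mS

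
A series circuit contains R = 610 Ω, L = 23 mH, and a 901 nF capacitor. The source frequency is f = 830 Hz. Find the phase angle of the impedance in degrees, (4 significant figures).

-8.657°

ω = 2πf = 5215 rad/s
X_L = ωL = 119.9 Ω
X_C = 1/(ωC) = 212.8 Ω
Net reactance X = X_L − X_C = -92.88 Ω
Z = 610.0 − j92.88 Ω
|Z| = √(610.0² + 92.88²) = 617.0 Ω
∠Z = arctan(-92.88/610.0) = -8.657°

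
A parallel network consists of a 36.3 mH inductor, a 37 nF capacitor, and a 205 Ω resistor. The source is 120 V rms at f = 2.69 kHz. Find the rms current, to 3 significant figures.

ω = 2πf = 16900 rad/s
X_L = ωL = 614 Ω
X_C = 1/(ωC) = 1600 Ω
Parallel: admittances add. Y = 1/R + 1/(jωL) + jωC
Y = (0.00488 − j0.00100) S
|Y| = 0.00498 S → |Z| = 1/|Y| = 201 Ω, ∠Z = −∠Y = 11.6°
I = V/|Z| = 120/201 = 598 mA

598 mA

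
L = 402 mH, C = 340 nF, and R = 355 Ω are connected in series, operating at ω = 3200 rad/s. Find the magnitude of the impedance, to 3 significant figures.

511 Ω

X_L = ωL = 1290 Ω
X_C = 1/(ωC) = 919 Ω
Net reactance X = X_L − X_C = 367 Ω
Z = 355 + j367 Ω
|Z| = √(355² + 367²) = 511 Ω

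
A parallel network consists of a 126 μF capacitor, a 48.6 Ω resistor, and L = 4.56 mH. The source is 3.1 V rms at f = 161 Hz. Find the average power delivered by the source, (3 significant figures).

ω = 2πf = 1012 rad/s
X_L = ωL = 4.61 Ω
X_C = 1/(ωC) = 7.85 Ω
Parallel: admittances add. Y = 1/R + 1/(jωL) + jωC
Y = (0.0206 − j0.0893) S
|Y| = 0.0917 S → |Z| = 1/|Y| = 10.9 Ω, ∠Z = −∠Y = 77.0°
I = V/|Z| = 284 mA
P = VI cos φ = 3.1 × 0.284 × cos(77.0°) = 198 mW

198 mW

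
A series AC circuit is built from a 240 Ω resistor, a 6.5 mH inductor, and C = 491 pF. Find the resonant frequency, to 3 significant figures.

89.1 kHz

ω₀ = 1/√(LC) = 1/√(0.0065 × 4.91e-10) = 559800 rad/s
f₀ = ω₀/(2π) = 89.1 kHz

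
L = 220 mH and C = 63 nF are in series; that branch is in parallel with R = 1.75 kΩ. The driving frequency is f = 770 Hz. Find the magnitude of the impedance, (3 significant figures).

ω = 2πf = 4838 rad/s
X_L = ωL = 1060 Ω
X_C = 1/(ωC) = 3280 Ω
Branch 1: Z₁ = R = 1750 Ω
Branch 2 (series LC): Z₂ = j(X_L − X_C) = −j2220 Ω
Parallel: Z = Z₁Z₂/(Z₁+Z₂), |Z| = 1370 Ω, ∠Z = -38.3°

1370 Ω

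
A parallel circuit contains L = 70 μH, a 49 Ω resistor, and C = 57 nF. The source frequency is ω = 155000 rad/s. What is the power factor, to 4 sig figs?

X_L = ωL = 10.85 Ω
X_C = 1/(ωC) = 113.2 Ω
Parallel: admittances add. Y = 1/R + 1/(jωL) + jωC
Y = (0.02041 − j0.08333) S
|Y| = 0.08579 S → |Z| = 1/|Y| = 11.66 Ω, ∠Z = −∠Y = 76.24°
cos φ = cos(76.24°) = 0.2379

0.2379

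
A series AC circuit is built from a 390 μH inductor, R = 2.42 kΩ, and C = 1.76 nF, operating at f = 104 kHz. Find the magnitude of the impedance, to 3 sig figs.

2500 Ω

ω = 2πf = 653500 rad/s
X_L = ωL = 255 Ω
X_C = 1/(ωC) = 870 Ω
Net reactance X = X_L − X_C = -615 Ω
Z = 2420 − j615 Ω
|Z| = √(2420² + 615²) = 2500 Ω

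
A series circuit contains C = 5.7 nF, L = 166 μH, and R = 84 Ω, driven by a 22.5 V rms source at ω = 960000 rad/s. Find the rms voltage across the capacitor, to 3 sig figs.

X_L = ωL = 159 Ω
X_C = 1/(ωC) = 183 Ω
Net reactance X = X_L − X_C = -23.4 Ω
Z = 84.0 − j23.4 Ω
|Z| = √(84.0² + 23.4²) = 87.2 Ω
I = V/|Z| = 258 mA
V_C = I·|Z_C| = 0.258 × 183 = 47.2 V

47.2 V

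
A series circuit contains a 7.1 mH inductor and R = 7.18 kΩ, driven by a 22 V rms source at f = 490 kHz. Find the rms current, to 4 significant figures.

ω = 2πf = 3.079e+06 rad/s
X_L = ωL = 21860 Ω
Z = 7180 + j21860 Ω
|Z| = √(7180² + 21860²) = 23010 Ω
I = V/|Z| = 22/23010 = 956.2 μA

956.2 μA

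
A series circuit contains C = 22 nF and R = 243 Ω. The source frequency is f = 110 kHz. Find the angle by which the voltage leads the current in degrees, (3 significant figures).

-15.1°

ω = 2πf = 691200 rad/s
X_C = 1/(ωC) = 65.8 Ω
Z = 243 − j65.8 Ω
|Z| = √(243² + 65.8²) = 252 Ω
∠Z = arctan(-65.8/243) = -15.1°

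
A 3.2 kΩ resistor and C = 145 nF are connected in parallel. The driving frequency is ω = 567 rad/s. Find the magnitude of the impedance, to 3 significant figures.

X_C = 1/(ωC) = 12200 Ω
Parallel: admittances add. Y = 1/R + jωC
Y = (0.000313 + j8.22e-05) S
|Y| = 0.000323 S → |Z| = 1/|Y| = 3090 Ω, ∠Z = −∠Y = -14.7°

3090 Ω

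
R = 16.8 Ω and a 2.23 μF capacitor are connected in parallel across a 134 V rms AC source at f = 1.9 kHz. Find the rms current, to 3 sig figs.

8.74 A

ω = 2πf = 11940 rad/s
X_C = 1/(ωC) = 37.6 Ω
Parallel: admittances add. Y = 1/R + jωC
Y = (0.0595 + j0.0266) S
|Y| = 0.0652 S → |Z| = 1/|Y| = 15.3 Ω, ∠Z = −∠Y = -24.1°
I = V/|Z| = 134/15.3 = 8.74 A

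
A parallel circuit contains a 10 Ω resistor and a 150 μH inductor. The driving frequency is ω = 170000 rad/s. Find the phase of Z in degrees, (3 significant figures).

X_L = ωL = 25.5 Ω
Parallel: admittances add. Y = 1/R + 1/(jωL)
Y = (0.100 − j0.0392) S
|Y| = 0.107 S → |Z| = 1/|Y| = 9.31 Ω, ∠Z = −∠Y = 21.4°

21.4°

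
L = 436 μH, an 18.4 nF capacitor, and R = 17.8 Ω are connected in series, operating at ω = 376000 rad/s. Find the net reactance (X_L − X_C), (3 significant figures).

X_L = ωL = 164 Ω
X_C = 1/(ωC) = 145 Ω
X = 164 − 145 = 19.4 Ω

19.4 Ω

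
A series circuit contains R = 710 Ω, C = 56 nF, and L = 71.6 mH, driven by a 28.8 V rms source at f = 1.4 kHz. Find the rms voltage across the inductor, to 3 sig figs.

ω = 2πf = 8796 rad/s
X_L = ωL = 630 Ω
X_C = 1/(ωC) = 2030 Ω
Net reactance X = X_L − X_C = -1400 Ω
Z = 710 − j1400 Ω
|Z| = √(710² + 1400²) = 1570 Ω
I = V/|Z| = 18.3 mA
V_L = I·|Z_L| = 0.0183 × 630 = 11.6 V

11.6 V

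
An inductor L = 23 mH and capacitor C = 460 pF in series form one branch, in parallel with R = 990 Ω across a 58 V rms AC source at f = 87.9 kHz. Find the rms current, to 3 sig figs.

ω = 2πf = 552300 rad/s
X_L = ωL = 12700 Ω
X_C = 1/(ωC) = 3940 Ω
Branch 1: Z₁ = R = 990 Ω
Branch 2 (series LC): Z₂ = j(X_L − X_C) = j8770 Ω
Parallel: Z = Z₁Z₂/(Z₁+Z₂), |Z| = 984 Ω, ∠Z = 6.44°
I = V/|Z| = 58/984 = 59.0 mA

59.0 mA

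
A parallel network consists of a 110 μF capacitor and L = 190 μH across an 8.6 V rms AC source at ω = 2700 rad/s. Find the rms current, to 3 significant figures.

14.2 A

X_L = ωL = 0.513 Ω
X_C = 1/(ωC) = 3.37 Ω
Parallel: admittances add. Y = 1/(jωL) + jωC
Y = (0 − j1.65) S
|Y| = 1.65 S → |Z| = 1/|Y| = 0.605 Ω, ∠Z = −∠Y = 90.0°
I = V/|Z| = 8.6/0.605 = 14.2 A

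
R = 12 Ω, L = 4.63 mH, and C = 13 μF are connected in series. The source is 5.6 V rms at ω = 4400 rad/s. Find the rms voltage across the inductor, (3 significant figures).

X_L = ωL = 20.4 Ω
X_C = 1/(ωC) = 17.5 Ω
Net reactance X = X_L − X_C = 2.89 Ω
Z = 12.0 + j2.89 Ω
|Z| = √(12.0² + 2.89²) = 12.3 Ω
I = V/|Z| = 454 mA
V_L = I·|Z_L| = 0.454 × 20.4 = 9.24 V

9.24 V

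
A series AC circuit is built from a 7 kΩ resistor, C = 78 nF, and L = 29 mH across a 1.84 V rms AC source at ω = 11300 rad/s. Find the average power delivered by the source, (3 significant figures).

477 μW

X_L = ωL = 328 Ω
X_C = 1/(ωC) = 1130 Ω
Net reactance X = X_L − X_C = -807 Ω
Z = 7000 − j807 Ω
|Z| = √(7000² + 807²) = 7050 Ω
∠Z = arctan(-807/7000) = -6.58°
I = V/|Z| = 261 μA
P = VI cos φ = 1.84 × 0.000261 × cos(-6.58°) = 477 μW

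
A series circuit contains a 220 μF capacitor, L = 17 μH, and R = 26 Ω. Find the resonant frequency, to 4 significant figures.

ω₀ = 1/√(LC) = 1/√(1.7e-05 × 0.00022) = 16350 rad/s
f₀ = ω₀/(2π) = 2.602 kHz

2.602 kHz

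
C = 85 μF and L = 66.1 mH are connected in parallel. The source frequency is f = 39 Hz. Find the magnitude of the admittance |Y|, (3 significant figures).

ω = 2πf = 245.0 rad/s
X_L = ωL = 16.2 Ω
X_C = 1/(ωC) = 48.0 Ω
Parallel: admittances add. Y = 1/(jωL) + jωC
Y = (0 − j0.0409) S
|Y| = 0.0409 S → |Z| = 1/|Y| = 24.4 Ω, ∠Z = −∠Y = 90.0°

40.9 mS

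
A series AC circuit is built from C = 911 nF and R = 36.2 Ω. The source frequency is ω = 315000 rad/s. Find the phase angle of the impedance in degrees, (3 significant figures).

X_C = 1/(ωC) = 3.48 Ω
Z = 36.2 − j3.48 Ω
|Z| = √(36.2² + 3.48²) = 36.4 Ω
∠Z = arctan(-3.48/36.2) = -5.50°

-5.50°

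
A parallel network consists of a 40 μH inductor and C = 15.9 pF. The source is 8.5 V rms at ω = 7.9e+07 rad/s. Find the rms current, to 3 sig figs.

X_L = ωL = 3160 Ω
X_C = 1/(ωC) = 796 Ω
Parallel: admittances add. Y = 1/(jωL) + jωC
Y = (0 + j0.000940) S
|Y| = 0.000940 S → |Z| = 1/|Y| = 1060 Ω, ∠Z = −∠Y = -90.0°
I = V/|Z| = 8.5/1060 = 7.99 mA

7.99 mA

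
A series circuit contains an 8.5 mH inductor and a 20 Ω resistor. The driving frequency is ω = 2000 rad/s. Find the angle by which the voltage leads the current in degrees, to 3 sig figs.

X_L = ωL = 17.0 Ω
Z = 20.0 + j17.0 Ω
|Z| = √(20.0² + 17.0²) = 26.2 Ω
∠Z = arctan(17.0/20.0) = 40.4°

40.4°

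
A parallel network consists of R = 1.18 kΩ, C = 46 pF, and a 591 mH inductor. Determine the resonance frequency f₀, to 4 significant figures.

ω₀ = 1/√(LC) = 1/√(0.591 × 4.6e-11) = 191800 rad/s
f₀ = ω₀/(2π) = 30.52 kHz

30.52 kHz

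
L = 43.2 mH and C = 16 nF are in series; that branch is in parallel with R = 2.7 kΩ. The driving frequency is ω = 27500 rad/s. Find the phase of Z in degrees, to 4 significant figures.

X_L = ωL = 1188 Ω
X_C = 1/(ωC) = 2273 Ω
Branch 1: Z₁ = R = 2700 Ω
Branch 2 (series LC): Z₂ = j(X_L − X_C) = −j1085 Ω
Parallel: Z = Z₁Z₂/(Z₁+Z₂), |Z| = 1007 Ω, ∠Z = -68.11°

-68.11°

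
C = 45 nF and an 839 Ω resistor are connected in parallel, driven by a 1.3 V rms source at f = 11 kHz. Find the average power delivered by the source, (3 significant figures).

2.01 mW

ω = 2πf = 69120 rad/s
X_C = 1/(ωC) = 322 Ω
Parallel: admittances add. Y = 1/R + jωC
Y = (0.00119 + j0.00311) S
|Y| = 0.00333 S → |Z| = 1/|Y| = 300 Ω, ∠Z = −∠Y = -69.0°
I = V/|Z| = 4.33 mA
P = VI cos φ = 1.3 × 0.00433 × cos(-69.0°) = 2.01 mW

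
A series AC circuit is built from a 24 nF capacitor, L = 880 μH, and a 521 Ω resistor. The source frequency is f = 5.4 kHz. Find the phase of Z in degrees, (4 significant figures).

-66.50°

ω = 2πf = 33930 rad/s
X_L = ωL = 29.86 Ω
X_C = 1/(ωC) = 1228 Ω
Net reactance X = X_L − X_C = -1198 Ω
Z = 521.0 − j1198 Ω
|Z| = √(521.0² + 1198²) = 1307 Ω
∠Z = arctan(-1198/521.0) = -66.50°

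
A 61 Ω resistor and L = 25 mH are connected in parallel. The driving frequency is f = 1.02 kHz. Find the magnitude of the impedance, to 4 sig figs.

ω = 2πf = 6409 rad/s
X_L = ωL = 160.2 Ω
Parallel: admittances add. Y = 1/R + 1/(jωL)
Y = (0.01639 − j0.006241) S
|Y| = 0.01754 S → |Z| = 1/|Y| = 57.01 Ω, ∠Z = −∠Y = 20.84°

57.01 Ω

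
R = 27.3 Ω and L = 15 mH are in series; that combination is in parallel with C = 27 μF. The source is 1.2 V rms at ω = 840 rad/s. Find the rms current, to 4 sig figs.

X_L = ωL = 12.60 Ω
X_C = 1/(ωC) = 44.09 Ω
Branch 1 (R+jX_L): Z₁ = 27.30 + j12.60 Ω, |Z₁| = 30.07 Ω
Branch 2 (−jX_C): Z₂ = −j44.09 Ω
Parallel: Z = Z₁Z₂/(Z₁+Z₂), |Z| = 31.81 Ω, ∠Z = -16.15°
I = V/|Z| = 1.2/31.81 = 37.73 mA

37.73 mA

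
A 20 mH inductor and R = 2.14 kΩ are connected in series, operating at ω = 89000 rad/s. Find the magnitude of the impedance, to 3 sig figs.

X_L = ωL = 1780 Ω
Z = 2140 + j1780 Ω
|Z| = √(2140² + 1780²) = 2780 Ω

2780 Ω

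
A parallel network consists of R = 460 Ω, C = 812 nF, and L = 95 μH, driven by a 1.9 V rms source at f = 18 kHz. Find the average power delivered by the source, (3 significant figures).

ω = 2πf = 113100 rad/s
X_L = ωL = 10.7 Ω
X_C = 1/(ωC) = 10.9 Ω
Parallel: admittances add. Y = 1/R + 1/(jωL) + jωC
Y = (0.00217 − j0.00124) S
|Y| = 0.00250 S → |Z| = 1/|Y| = 400 Ω, ∠Z = −∠Y = 29.7°
I = V/|Z| = 4.75 mA
P = VI cos φ = 1.9 × 0.00475 × cos(29.7°) = 7.85 mW

7.85 mW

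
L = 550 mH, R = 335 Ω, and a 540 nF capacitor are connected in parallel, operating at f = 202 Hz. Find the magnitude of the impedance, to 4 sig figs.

ω = 2πf = 1269 rad/s
X_L = ωL = 698.1 Ω
X_C = 1/(ωC) = 1459 Ω
Parallel: admittances add. Y = 1/R + 1/(jωL) + jωC
Y = (0.002985 − j0.0007472) S
|Y| = 0.003077 S → |Z| = 1/|Y| = 325.0 Ω, ∠Z = −∠Y = 14.05°

325.0 Ω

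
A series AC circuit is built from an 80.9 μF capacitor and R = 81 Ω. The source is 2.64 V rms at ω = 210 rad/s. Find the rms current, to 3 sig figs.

X_C = 1/(ωC) = 58.9 Ω
Z = 81.0 − j58.9 Ω
|Z| = √(81.0² + 58.9²) = 100 Ω
I = V/|Z| = 2.64/100 = 26.4 mA

26.4 mA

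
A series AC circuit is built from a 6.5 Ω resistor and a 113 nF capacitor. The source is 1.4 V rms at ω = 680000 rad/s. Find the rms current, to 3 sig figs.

X_C = 1/(ωC) = 13.0 Ω
Z = 6.50 − j13.0 Ω
|Z| = √(6.50² + 13.0²) = 14.5 Ω
I = V/|Z| = 1.4/14.5 = 96.2 mA

96.2 mA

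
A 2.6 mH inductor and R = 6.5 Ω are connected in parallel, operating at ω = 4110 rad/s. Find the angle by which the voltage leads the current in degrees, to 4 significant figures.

X_L = ωL = 10.69 Ω
Parallel: admittances add. Y = 1/R + 1/(jωL)
Y = (0.1538 − j0.09358) S
|Y| = 0.1801 S → |Z| = 1/|Y| = 5.553 Ω, ∠Z = −∠Y = 31.31°

31.31°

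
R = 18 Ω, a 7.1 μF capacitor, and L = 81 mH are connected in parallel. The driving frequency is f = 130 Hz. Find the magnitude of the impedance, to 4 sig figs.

ω = 2πf = 816.8 rad/s
X_L = ωL = 66.16 Ω
X_C = 1/(ωC) = 172.4 Ω
Parallel: admittances add. Y = 1/R + 1/(jωL) + jωC
Y = (0.05556 − j0.009315) S
|Y| = 0.05633 S → |Z| = 1/|Y| = 17.75 Ω, ∠Z = −∠Y = 9.518°

17.75 Ω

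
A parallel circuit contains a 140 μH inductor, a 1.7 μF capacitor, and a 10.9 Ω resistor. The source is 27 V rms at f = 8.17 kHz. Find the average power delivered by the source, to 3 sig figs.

66.9 W

ω = 2πf = 51330 rad/s
X_L = ωL = 7.19 Ω
X_C = 1/(ωC) = 11.5 Ω
Parallel: admittances add. Y = 1/R + 1/(jωL) + jωC
Y = (0.0917 − j0.0519) S
|Y| = 0.105 S → |Z| = 1/|Y| = 9.49 Ω, ∠Z = −∠Y = 29.5°
I = V/|Z| = 2.85 A
P = VI cos φ = 27 × 2.85 × cos(29.5°) = 66.9 W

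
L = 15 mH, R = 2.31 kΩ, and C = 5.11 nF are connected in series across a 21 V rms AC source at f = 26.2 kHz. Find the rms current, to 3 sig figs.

7.95 mA

ω = 2πf = 164600 rad/s
X_L = ωL = 2470 Ω
X_C = 1/(ωC) = 1190 Ω
Net reactance X = X_L − X_C = 1280 Ω
Z = 2310 + j1280 Ω
|Z| = √(2310² + 1280²) = 2640 Ω
I = V/|Z| = 21/2640 = 7.95 mA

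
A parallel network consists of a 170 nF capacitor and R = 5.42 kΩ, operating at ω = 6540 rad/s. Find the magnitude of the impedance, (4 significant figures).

X_C = 1/(ωC) = 899.4 Ω
Parallel: admittances add. Y = 1/R + jωC
Y = (0.0001845 + j0.001112) S
|Y| = 0.001127 S → |Z| = 1/|Y| = 887.3 Ω, ∠Z = −∠Y = -80.58°

887.3 Ω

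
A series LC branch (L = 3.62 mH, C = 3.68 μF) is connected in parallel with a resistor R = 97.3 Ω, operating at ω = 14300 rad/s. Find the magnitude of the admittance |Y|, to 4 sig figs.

X_L = ωL = 51.77 Ω
X_C = 1/(ωC) = 19.00 Ω
Branch 1: Z₁ = R = 97.30 Ω
Branch 2 (series LC): Z₂ = j(X_L − X_C) = j32.76 Ω
Parallel: Z = Z₁Z₂/(Z₁+Z₂), |Z| = 31.05 Ω, ∠Z = 71.39°
|Y| = 1/|Z| = 32.21 mS

32.21 mS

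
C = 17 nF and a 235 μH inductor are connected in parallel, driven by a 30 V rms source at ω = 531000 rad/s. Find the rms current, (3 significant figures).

30.4 mA

X_L = ωL = 125 Ω
X_C = 1/(ωC) = 111 Ω
Parallel: admittances add. Y = 1/(jωL) + jωC
Y = (0 + j0.00101) S
|Y| = 0.00101 S → |Z| = 1/|Y| = 987 Ω, ∠Z = −∠Y = -90.0°
I = V/|Z| = 30/987 = 30.4 mA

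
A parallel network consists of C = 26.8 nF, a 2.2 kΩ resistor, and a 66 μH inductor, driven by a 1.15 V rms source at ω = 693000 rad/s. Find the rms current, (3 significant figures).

X_L = ωL = 45.7 Ω
X_C = 1/(ωC) = 53.8 Ω
Parallel: admittances add. Y = 1/R + 1/(jωL) + jωC
Y = (0.000455 − j0.00329) S
|Y| = 0.00332 S → |Z| = 1/|Y| = 301 Ω, ∠Z = −∠Y = 82.1°
I = V/|Z| = 1.15/301 = 3.82 mA

3.82 mA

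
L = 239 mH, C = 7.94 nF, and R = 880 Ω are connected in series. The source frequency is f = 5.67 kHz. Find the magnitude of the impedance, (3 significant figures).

ω = 2πf = 35630 rad/s
X_L = ωL = 8510 Ω
X_C = 1/(ωC) = 3540 Ω
Net reactance X = X_L − X_C = 4980 Ω
Z = 880 + j4980 Ω
|Z| = √(880² + 4980²) = 5060 Ω

5060 Ω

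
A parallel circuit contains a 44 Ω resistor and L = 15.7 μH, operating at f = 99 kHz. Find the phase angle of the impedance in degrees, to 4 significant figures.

ω = 2πf = 622000 rad/s
X_L = ωL = 9.766 Ω
Parallel: admittances add. Y = 1/R + 1/(jωL)
Y = (0.02273 − j0.1024) S
|Y| = 0.1049 S → |Z| = 1/|Y| = 9.534 Ω, ∠Z = −∠Y = 77.49°

77.49°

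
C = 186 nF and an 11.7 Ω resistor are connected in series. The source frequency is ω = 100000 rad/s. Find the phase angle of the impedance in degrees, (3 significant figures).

-77.7°

X_C = 1/(ωC) = 53.8 Ω
Z = 11.7 − j53.8 Ω
|Z| = √(11.7² + 53.8²) = 55.0 Ω
∠Z = arctan(-53.8/11.7) = -77.7°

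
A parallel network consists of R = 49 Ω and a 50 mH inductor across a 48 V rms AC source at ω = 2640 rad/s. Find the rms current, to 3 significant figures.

1.04 A

X_L = ωL = 132 Ω
Parallel: admittances add. Y = 1/R + 1/(jωL)
Y = (0.0204 − j0.00758) S
|Y| = 0.0218 S → |Z| = 1/|Y| = 45.9 Ω, ∠Z = −∠Y = 20.4°
I = V/|Z| = 48/45.9 = 1.04 A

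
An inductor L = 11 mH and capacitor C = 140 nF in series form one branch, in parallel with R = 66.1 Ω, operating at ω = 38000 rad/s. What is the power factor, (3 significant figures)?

0.961

X_L = ωL = 418 Ω
X_C = 1/(ωC) = 188 Ω
Branch 1: Z₁ = R = 66.1 Ω
Branch 2 (series LC): Z₂ = j(X_L − X_C) = j230 Ω
Parallel: Z = Z₁Z₂/(Z₁+Z₂), |Z| = 63.5 Ω, ∠Z = 16.0°
cos φ = cos(16.0°) = 0.961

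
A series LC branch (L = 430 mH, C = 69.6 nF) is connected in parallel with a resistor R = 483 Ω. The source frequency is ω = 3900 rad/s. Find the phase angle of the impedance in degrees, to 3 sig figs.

-13.5°

X_L = ωL = 1680 Ω
X_C = 1/(ωC) = 3680 Ω
Branch 1: Z₁ = R = 483 Ω
Branch 2 (series LC): Z₂ = j(X_L − X_C) = −j2010 Ω
Parallel: Z = Z₁Z₂/(Z₁+Z₂), |Z| = 470 Ω, ∠Z = -13.5°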